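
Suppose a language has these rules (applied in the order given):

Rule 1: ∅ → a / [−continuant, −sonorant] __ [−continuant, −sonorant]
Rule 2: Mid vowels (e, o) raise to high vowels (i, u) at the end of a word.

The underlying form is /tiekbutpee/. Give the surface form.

tiekabutapei

Rule 1 (stop-cluster a-epenthesis): /k/ and /b/ form a stop–stop cluster, so [a] is inserted between them. /t/ and /p/ form a stop–stop cluster, so [a] is inserted between them. /tiekbutpee/ → tiekabutapee.
Rule 2 (final vowel raising): /e/ is a mid vowel in word-final position, so it raises to [i]. /tiekabutapee/ → tiekabutapei.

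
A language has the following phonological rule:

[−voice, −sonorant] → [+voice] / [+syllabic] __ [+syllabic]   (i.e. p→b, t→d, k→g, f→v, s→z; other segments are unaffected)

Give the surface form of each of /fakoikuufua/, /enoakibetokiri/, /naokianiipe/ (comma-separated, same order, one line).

fagoiguuvua, enoagibedogiri, naogianiibe

/fakoikuufua/: /k/ is a voiceless obstruent between vowels /a/ and /o/, so it voices to [g]. /k/ is a voiceless obstruent between vowels /i/ and /u/, so it voices to [g]. /f/ is a voiceless obstruent between vowels /u/ and /u/, so it voices to [v]. → [fagoiguuvua].
/enoakibetokiri/: /k/ is a voiceless obstruent between vowels /a/ and /i/, so it voices to [g]. /t/ is a voiceless obstruent between vowels /e/ and /o/, so it voices to [d]. /k/ is a voiceless obstruent between vowels /o/ and /i/, so it voices to [g]. → [enoagibedogiri].
/naokianiipe/: /k/ is a voiceless obstruent between vowels /o/ and /i/, so it voices to [g]. /p/ is a voiceless obstruent between vowels /i/ and /e/, so it voices to [b]. → [naogianiibe].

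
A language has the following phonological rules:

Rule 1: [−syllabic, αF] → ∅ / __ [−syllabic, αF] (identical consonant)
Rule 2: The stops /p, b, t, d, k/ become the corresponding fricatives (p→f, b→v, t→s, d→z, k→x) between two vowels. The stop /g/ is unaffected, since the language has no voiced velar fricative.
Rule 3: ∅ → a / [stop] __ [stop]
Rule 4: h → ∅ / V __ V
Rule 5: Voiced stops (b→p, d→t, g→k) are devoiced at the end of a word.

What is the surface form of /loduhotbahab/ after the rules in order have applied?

lozuotabaap

Rule 1 (degemination): no segment meets the environment; /loduhotbahab/ is unchanged.
Rule 2 (intervocalic spirantization): /d/ is a stop between vowels /o/ and /u/, so it spirantizes to the fricative [z]. /loduhotbahab/ → lozuhotbahab.
Rule 3 (stop-cluster a-epenthesis): /t/ and /b/ form a stop–stop cluster, so [a] is inserted between them. /lozuhotbahab/ → lozuhotabahab.
Rule 4 (intervocalic h-deletion): /h/ occurs between vowels /u/ and /o/, so it deletes. /h/ occurs between vowels /a/ and /a/, so it deletes. /lozuhotabahab/ → lozuotabaab.
Rule 5 (final devoicing): /b/ is a voiced stop in word-final position, so it devoices to [p]. /lozuotabaab/ → lozuotabaap.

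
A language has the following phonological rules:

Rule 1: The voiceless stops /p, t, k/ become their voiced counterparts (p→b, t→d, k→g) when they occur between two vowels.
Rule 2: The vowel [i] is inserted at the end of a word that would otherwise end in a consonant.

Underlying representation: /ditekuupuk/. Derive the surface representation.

dideguubuki

Rule 1 (intervocalic voicing): /t/ is a voiceless stop between vowels /i/ and /e/, so it voices to [d]. /k/ is a voiceless stop between vowels /e/ and /u/, so it voices to [g]. /p/ is a voiceless stop between vowels /u/ and /u/, so it voices to [b]. /ditekuupuk/ → dideguubuk.
Rule 2 (final i-epenthesis): the form ends in the consonant /k/, so [i] is inserted word-finally. /dideguubuk/ → dideguubuki.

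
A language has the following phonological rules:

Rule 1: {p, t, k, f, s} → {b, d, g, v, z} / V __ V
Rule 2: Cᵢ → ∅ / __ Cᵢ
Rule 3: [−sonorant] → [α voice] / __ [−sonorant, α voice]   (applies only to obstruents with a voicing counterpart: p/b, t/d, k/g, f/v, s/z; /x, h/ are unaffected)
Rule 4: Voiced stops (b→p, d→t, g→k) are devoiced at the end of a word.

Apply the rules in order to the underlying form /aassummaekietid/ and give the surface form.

aasumaegiedit

Rule 1 (intervocalic voicing): /k/ is a voiceless obstruent between vowels /e/ and /i/, so it voices to [g]. /t/ is a voiceless obstruent between vowels /e/ and /i/, so it voices to [d]. /aassummaekietid/ → aassummaegiedid.
Rule 2 (degemination): /ss/ is a geminate; the first /s/ deletes. /mm/ is a geminate; the first /m/ deletes. /aassummaegiedid/ → aasumaegiedid.
Rule 3 (regressive voicing assimilation): no segment meets the environment; /aasumaegiedid/ is unchanged.
Rule 4 (final devoicing): /d/ is a voiced stop in word-final position, so it devoices to [t]. /aasumaegiedid/ → aasumaegiedit.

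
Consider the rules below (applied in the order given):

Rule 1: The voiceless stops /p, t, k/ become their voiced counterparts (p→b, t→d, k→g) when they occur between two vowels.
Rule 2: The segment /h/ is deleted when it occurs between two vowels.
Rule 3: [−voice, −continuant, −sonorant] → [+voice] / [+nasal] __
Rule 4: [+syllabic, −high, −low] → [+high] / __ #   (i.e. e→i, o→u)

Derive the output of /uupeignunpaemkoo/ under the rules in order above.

Rule 1 (intervocalic voicing): /p/ is a voiceless stop between vowels /u/ and /e/, so it voices to [b]. /uupeignunpaemkoo/ → uubeignunpaemkoo.
Rule 2 (intervocalic h-deletion): no segment meets the environment; /uubeignunpaemkoo/ is unchanged.
Rule 3 (post-nasal voicing): /p/ is a voiceless stop immediately after the nasal /n/, so it voices to [b]. /k/ is a voiceless stop immediately after the nasal /m/, so it voices to [g]. /uubeignunpaemkoo/ → uubeignunbaemgoo.
Rule 4 (final vowel raising): /o/ is a mid vowel in word-final position, so it raises to [u]. /uubeignunbaemgoo/ → uubeignunbaemgou.

uubeignunbaemgou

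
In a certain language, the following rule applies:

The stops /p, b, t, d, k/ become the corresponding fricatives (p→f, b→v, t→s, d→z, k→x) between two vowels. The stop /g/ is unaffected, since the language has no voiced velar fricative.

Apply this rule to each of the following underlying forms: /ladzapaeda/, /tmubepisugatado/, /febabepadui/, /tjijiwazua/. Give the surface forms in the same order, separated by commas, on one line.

/ladzapaeda/: /p/ is a stop between vowels /a/ and /a/, so it spirantizes to the fricative [f]. /d/ is a stop between vowels /e/ and /a/, so it spirantizes to the fricative [z]. → [ladzafaeza].
/tmubepisugatado/: /b/ is a stop between vowels /u/ and /e/, so it spirantizes to the fricative [v]. /p/ is a stop between vowels /e/ and /i/, so it spirantizes to the fricative [f]. /t/ is a stop between vowels /a/ and /a/, so it spirantizes to the fricative [s]. /d/ is a stop between vowels /a/ and /o/, so it spirantizes to the fricative [z]. → [tmuvefisugasazo].
/febabepadui/: /b/ is a stop between vowels /e/ and /a/, so it spirantizes to the fricative [v]. /b/ is a stop between vowels /a/ and /e/, so it spirantizes to the fricative [v]. /p/ is a stop between vowels /e/ and /a/, so it spirantizes to the fricative [f]. /d/ is a stop between vowels /a/ and /u/, so it spirantizes to the fricative [z]. → [fevavefazui].
/tjijiwazua/: the rule's environment is not met; surfaces unchanged as [tjijiwazua].

ladzafaeza, tmuvefisugasazo, fevavefazui, tjijiwazua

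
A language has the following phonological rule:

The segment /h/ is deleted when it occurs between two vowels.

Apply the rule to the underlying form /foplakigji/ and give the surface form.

No segment of /foplakigji/ meets the structural description of the rule, so the form surfaces unchanged.

foplakigji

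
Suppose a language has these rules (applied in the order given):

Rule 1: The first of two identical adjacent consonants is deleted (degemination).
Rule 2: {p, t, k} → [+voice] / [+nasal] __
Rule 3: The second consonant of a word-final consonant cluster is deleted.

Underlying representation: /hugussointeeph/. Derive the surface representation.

hugusoindeep

Rule 1 (degemination): /ss/ is a geminate; the first /s/ deletes. /hugussointeeph/ → hugusointeeph.
Rule 2 (post-nasal voicing): /t/ is a voiceless stop immediately after the nasal /n/, so it voices to [d]. /hugusointeeph/ → hugusoindeeph.
Rule 3 (final cluster simplification): /h/ is the second consonant of a word-final cluster /ph/, so it deletes. /hugusoindeeph/ → hugusoindeep.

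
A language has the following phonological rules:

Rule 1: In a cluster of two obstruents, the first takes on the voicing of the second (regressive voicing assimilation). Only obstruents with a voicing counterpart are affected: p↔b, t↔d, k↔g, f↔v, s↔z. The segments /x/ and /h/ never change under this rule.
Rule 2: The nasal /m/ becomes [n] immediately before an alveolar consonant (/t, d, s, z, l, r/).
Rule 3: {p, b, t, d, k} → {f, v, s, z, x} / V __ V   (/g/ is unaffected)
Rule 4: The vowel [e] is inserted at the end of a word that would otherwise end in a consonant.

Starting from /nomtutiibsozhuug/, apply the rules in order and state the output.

nontusiipsoshuuge

Rule 1 (regressive voicing assimilation): /b/ precedes the voiceless obstruent /s/, so it devoices to [p] by assimilation. /z/ precedes the voiceless obstruent /h/, so it devoices to [s] by assimilation. /nomtutiibsozhuug/ → nomtutiipsoshuug.
Rule 2 (nasal place assimilation): /m/ precedes the alveolar consonant /t/, so it assimilates in place to [n]. /nomtutiipsoshuug/ → nontutiipsoshuug.
Rule 3 (intervocalic spirantization): /t/ is a stop between vowels /u/ and /i/, so it spirantizes to the fricative [s]. /nontutiipsoshuug/ → nontusiipsoshuug.
Rule 4 (final e-epenthesis): the form ends in the consonant /g/, so [e] is inserted word-finally. /nontusiipsoshuug/ → nontusiipsoshuuge.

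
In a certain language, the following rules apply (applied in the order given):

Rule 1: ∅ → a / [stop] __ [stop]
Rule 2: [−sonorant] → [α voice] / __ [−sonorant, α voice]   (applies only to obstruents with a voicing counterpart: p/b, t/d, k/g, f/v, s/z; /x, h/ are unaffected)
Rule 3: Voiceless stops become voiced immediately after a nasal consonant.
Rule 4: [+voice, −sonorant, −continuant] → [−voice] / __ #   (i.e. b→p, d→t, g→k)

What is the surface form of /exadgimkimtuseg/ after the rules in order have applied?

Rule 1 (stop-cluster a-epenthesis): /d/ and /g/ form a stop–stop cluster, so [a] is inserted between them. /exadgimkimtuseg/ → exadagimkimtuseg.
Rule 2 (regressive voicing assimilation): no segment meets the environment; /exadagimkimtuseg/ is unchanged.
Rule 3 (post-nasal voicing): /k/ is a voiceless stop immediately after the nasal /m/, so it voices to [g]. /t/ is a voiceless stop immediately after the nasal /m/, so it voices to [d]. /exadagimkimtuseg/ → exadagimgimduseg.
Rule 4 (final devoicing): /g/ is a voiced stop in word-final position, so it devoices to [k]. /exadagimgimduseg/ → exadagimgimdusek.

exadagimgimdusek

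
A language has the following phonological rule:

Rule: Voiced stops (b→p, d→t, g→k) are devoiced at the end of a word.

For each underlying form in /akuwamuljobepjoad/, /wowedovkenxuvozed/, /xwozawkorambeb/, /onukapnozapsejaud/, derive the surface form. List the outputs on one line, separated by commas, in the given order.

/akuwamuljobepjoad/: /d/ is a voiced stop in word-final position, so it devoices to [t]. → [akuwamuljobepjoat].
/wowedovkenxuvozed/: /d/ is a voiced stop in word-final position, so it devoices to [t]. → [wowedovkenxuvozet].
/xwozawkorambeb/: /b/ is a voiced stop in word-final position, so it devoices to [p]. → [xwozawkorambep].
/onukapnozapsejaud/: /d/ is a voiced stop in word-final position, so it devoices to [t]. → [onukapnozapsejaut].

akuwamuljobepjoat, wowedovkenxuvozet, xwozawkorambep, onukapnozapsejaut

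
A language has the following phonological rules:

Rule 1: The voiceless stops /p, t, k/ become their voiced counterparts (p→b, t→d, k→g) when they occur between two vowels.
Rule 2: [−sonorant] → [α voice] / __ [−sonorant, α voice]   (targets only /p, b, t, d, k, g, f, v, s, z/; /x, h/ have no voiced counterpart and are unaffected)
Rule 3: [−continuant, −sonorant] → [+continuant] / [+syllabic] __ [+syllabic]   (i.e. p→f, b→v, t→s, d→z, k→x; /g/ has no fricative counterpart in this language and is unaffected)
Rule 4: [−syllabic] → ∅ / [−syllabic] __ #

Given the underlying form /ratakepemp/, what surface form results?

Rule 1 (intervocalic voicing): /t/ is a voiceless stop between vowels /a/ and /a/, so it voices to [d]. /k/ is a voiceless stop between vowels /a/ and /e/, so it voices to [g]. /p/ is a voiceless stop between vowels /e/ and /e/, so it voices to [b]. /ratakepemp/ → radagebemp.
Rule 2 (regressive voicing assimilation): no segment meets the environment; /radagebemp/ is unchanged.
Rule 3 (intervocalic spirantization): /d/ is a stop between vowels /a/ and /a/, so it spirantizes to the fricative [z]. /b/ is a stop between vowels /e/ and /e/, so it spirantizes to the fricative [v]. /radagebemp/ → razagevemp.
Rule 4 (final cluster simplification): /p/ is the second consonant of a word-final cluster /mp/, so it deletes. /razagevemp/ → razagevem.

razagevem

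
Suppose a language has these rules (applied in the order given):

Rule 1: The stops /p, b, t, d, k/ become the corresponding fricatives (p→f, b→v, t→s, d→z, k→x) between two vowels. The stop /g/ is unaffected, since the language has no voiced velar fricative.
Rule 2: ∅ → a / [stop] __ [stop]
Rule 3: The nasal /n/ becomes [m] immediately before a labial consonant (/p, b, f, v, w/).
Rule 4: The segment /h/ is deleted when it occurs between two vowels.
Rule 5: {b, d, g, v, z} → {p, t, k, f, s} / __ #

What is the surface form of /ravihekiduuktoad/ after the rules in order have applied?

raviexizuukatoat

Rule 1 (intervocalic spirantization): /k/ is a stop between vowels /e/ and /i/, so it spirantizes to the fricative [x]. /d/ is a stop between vowels /i/ and /u/, so it spirantizes to the fricative [z]. /ravihekiduuktoad/ → ravihexizuuktoad.
Rule 2 (stop-cluster a-epenthesis): /k/ and /t/ form a stop–stop cluster, so [a] is inserted between them. /ravihexizuuktoad/ → ravihexizuukatoad.
Rule 3 (nasal place assimilation): no segment meets the environment; /ravihexizuukatoad/ is unchanged.
Rule 4 (intervocalic h-deletion): /h/ occurs between vowels /i/ and /e/, so it deletes. /ravihexizuukatoad/ → raviexizuukatoad.
Rule 5 (final devoicing): /d/ is a voiced obstruent in word-final position, so it devoices to [t]. /raviexizuukatoad/ → raviexizuukatoat.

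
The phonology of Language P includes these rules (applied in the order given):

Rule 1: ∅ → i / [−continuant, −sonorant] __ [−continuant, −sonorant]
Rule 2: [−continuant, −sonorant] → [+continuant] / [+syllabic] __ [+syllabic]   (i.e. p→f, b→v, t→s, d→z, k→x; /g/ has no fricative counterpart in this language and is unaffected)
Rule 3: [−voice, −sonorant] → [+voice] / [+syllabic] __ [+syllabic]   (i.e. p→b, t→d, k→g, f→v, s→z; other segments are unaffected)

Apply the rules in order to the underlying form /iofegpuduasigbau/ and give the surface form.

iovegivuzuazigivau

Rule 1 (stop-cluster i-epenthesis): /g/ and /p/ form a stop–stop cluster, so [i] is inserted between them. /g/ and /b/ form a stop–stop cluster, so [i] is inserted between them. /iofegpuduasigbau/ → iofegipuduasigibau.
Rule 2 (intervocalic spirantization): /p/ is a stop between vowels /i/ and /u/, so it spirantizes to the fricative [f]. /d/ is a stop between vowels /u/ and /u/, so it spirantizes to the fricative [z]. /b/ is a stop between vowels /i/ and /a/, so it spirantizes to the fricative [v]. /iofegipuduasigibau/ → iofegifuzuasigivau.
Rule 3 (intervocalic voicing): /f/ is a voiceless obstruent between vowels /o/ and /e/, so it voices to [v]. /f/ is a voiceless obstruent between vowels /i/ and /u/, so it voices to [v]. /s/ is a voiceless obstruent between vowels /a/ and /i/, so it voices to [z]. /iofegifuzuasigivau/ → iovegivuzuazigivau.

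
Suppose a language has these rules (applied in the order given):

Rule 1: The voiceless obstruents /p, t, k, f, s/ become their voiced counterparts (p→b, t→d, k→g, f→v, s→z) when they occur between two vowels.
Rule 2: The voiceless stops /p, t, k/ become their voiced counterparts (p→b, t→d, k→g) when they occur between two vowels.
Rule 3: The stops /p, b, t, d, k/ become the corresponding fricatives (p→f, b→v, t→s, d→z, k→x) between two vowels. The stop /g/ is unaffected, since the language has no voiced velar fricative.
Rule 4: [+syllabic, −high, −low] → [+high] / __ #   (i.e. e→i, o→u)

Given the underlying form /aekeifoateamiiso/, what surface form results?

aegeivoazeamiizu

Rule 1 (intervocalic voicing): /k/ is a voiceless obstruent between vowels /e/ and /e/, so it voices to [g]. /f/ is a voiceless obstruent between vowels /i/ and /o/, so it voices to [v]. /t/ is a voiceless obstruent between vowels /a/ and /e/, so it voices to [d]. /s/ is a voiceless obstruent between vowels /i/ and /o/, so it voices to [z]. /aekeifoateamiiso/ → aegeivoadeamiizo.
Rule 2 (intervocalic voicing): no segment meets the environment; /aegeivoadeamiizo/ is unchanged.
Rule 3 (intervocalic spirantization): /d/ is a stop between vowels /a/ and /e/, so it spirantizes to the fricative [z]. /aegeivoadeamiizo/ → aegeivoazeamiizo.
Rule 4 (final vowel raising): /o/ is a mid vowel in word-final position, so it raises to [u]. /aegeivoazeamiizo/ → aegeivoazeamiizu.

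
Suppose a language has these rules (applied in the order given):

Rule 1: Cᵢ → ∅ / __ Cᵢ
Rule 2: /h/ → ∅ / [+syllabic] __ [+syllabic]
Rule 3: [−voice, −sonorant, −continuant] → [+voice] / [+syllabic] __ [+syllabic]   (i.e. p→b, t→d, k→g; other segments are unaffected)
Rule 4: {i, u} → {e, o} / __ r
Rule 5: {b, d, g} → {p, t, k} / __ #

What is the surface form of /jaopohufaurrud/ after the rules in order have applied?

jaoboufaorut

Rule 1 (degemination): /rr/ is a geminate; the first /r/ deletes. /jaopohufaurrud/ → jaopohufaurud.
Rule 2 (intervocalic h-deletion): /h/ occurs between vowels /o/ and /u/, so it deletes. /jaopohufaurud/ → jaopoufaurud.
Rule 3 (intervocalic voicing): /p/ is a voiceless stop between vowels /o/ and /o/, so it voices to [b]. /jaopoufaurud/ → jaoboufaurud.
Rule 4 (pre-rhotic lowering): /u/ is a high vowel immediately before /r/, so it lowers to [o]. /jaoboufaurud/ → jaoboufaorud.
Rule 5 (final devoicing): /d/ is a voiced stop in word-final position, so it devoices to [t]. /jaoboufaorud/ → jaoboufaorut.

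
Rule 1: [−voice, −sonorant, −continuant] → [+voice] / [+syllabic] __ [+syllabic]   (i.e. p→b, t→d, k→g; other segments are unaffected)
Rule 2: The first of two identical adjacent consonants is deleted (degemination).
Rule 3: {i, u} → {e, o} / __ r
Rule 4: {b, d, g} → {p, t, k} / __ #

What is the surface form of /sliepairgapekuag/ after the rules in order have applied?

sliebaergabeguak

Rule 1 (intervocalic voicing): /p/ is a voiceless stop between vowels /e/ and /a/, so it voices to [b]. /p/ is a voiceless stop between vowels /a/ and /e/, so it voices to [b]. /k/ is a voiceless stop between vowels /e/ and /u/, so it voices to [g]. /sliepairgapekuag/ → sliebairgabeguag.
Rule 2 (degemination): no segment meets the environment; /sliebairgabeguag/ is unchanged.
Rule 3 (pre-rhotic lowering): /i/ is a high vowel immediately before /r/, so it lowers to [e]. /sliebairgabeguag/ → sliebaergabeguag.
Rule 4 (final devoicing): /g/ is a voiced stop in word-final position, so it devoices to [k]. /sliebaergabeguag/ → sliebaergabeguak.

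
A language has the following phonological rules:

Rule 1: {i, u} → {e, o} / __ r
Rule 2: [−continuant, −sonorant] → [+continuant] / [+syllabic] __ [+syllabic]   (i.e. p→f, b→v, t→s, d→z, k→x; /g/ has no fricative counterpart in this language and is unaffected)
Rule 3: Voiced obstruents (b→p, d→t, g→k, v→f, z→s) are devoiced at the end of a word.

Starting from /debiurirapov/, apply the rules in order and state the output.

Rule 1 (pre-rhotic lowering): /u/ is a high vowel immediately before /r/, so it lowers to [o]. /i/ is a high vowel immediately before /r/, so it lowers to [e]. /debiurirapov/ → debiorerapov.
Rule 2 (intervocalic spirantization): /b/ is a stop between vowels /e/ and /i/, so it spirantizes to the fricative [v]. /p/ is a stop between vowels /a/ and /o/, so it spirantizes to the fricative [f]. /debiorerapov/ → deviorerafov.
Rule 3 (final devoicing): /v/ is a voiced obstruent in word-final position, so it devoices to [f]. /deviorerafov/ → deviorerafof.

deviorerafof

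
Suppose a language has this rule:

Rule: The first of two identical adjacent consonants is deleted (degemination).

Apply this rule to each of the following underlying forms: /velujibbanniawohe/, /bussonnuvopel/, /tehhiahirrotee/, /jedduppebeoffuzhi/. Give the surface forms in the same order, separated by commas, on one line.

velujibaniawohe, busonuvopel, tehiahirotee, jedupebeofuzhi

/velujibbanniawohe/: /bb/ is a geminate; the first /b/ deletes. /nn/ is a geminate; the first /n/ deletes. → [velujibaniawohe].
/bussonnuvopel/: /ss/ is a geminate; the first /s/ deletes. /nn/ is a geminate; the first /n/ deletes. → [busonuvopel].
/tehhiahirrotee/: /hh/ is a geminate; the first /h/ deletes. /rr/ is a geminate; the first /r/ deletes. → [tehiahirotee].
/jedduppebeoffuzhi/: /dd/ is a geminate; the first /d/ deletes. /pp/ is a geminate; the first /p/ deletes. /ff/ is a geminate; the first /f/ deletes. → [jedupebeofuzhi].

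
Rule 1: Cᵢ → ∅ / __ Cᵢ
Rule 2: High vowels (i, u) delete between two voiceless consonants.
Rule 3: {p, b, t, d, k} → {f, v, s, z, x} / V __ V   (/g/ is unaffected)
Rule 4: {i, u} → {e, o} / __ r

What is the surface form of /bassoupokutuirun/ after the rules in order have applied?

basoufoktuerun

Rule 1 (degemination): /ss/ is a geminate; the first /s/ deletes. /bassoupokutuirun/ → basoupokutuirun.
Rule 2 (high vowel syncope): /u/ is a high vowel flanked by voiceless consonants /k/ and /t/, so it deletes. /basoupokutuirun/ → basoupoktuirun.
Rule 3 (intervocalic spirantization): /p/ is a stop between vowels /u/ and /o/, so it spirantizes to the fricative [f]. /basoupoktuirun/ → basoufoktuirun.
Rule 4 (pre-rhotic lowering): /i/ is a high vowel immediately before /r/, so it lowers to [e]. /basoufoktuirun/ → basoufoktuerun.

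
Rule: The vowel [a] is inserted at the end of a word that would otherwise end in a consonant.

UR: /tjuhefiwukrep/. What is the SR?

the form ends in the consonant /p/, so [a] is inserted word-finally.
Surface form: [tjuhefiwukrepa].

tjuhefiwukrepa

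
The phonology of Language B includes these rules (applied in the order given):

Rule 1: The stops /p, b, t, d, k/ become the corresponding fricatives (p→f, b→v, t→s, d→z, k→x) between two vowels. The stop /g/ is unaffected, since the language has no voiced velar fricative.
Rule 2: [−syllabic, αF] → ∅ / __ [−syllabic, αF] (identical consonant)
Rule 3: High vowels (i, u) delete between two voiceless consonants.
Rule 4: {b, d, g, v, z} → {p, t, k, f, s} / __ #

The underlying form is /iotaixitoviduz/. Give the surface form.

Rule 1 (intervocalic spirantization): /t/ is a stop between vowels /o/ and /a/, so it spirantizes to the fricative [s]. /t/ is a stop between vowels /i/ and /o/, so it spirantizes to the fricative [s]. /d/ is a stop between vowels /i/ and /u/, so it spirantizes to the fricative [z]. /iotaixitoviduz/ → iosaixisovizuz.
Rule 2 (degemination): no segment meets the environment; /iosaixisovizuz/ is unchanged.
Rule 3 (high vowel syncope): /i/ is a high vowel flanked by voiceless consonants /x/ and /s/, so it deletes. /iosaixisovizuz/ → iosaixsovizuz.
Rule 4 (final devoicing): /z/ is a voiced obstruent in word-final position, so it devoices to [s]. /iosaixsovizuz/ → iosaixsovizus.

iosaixsovizus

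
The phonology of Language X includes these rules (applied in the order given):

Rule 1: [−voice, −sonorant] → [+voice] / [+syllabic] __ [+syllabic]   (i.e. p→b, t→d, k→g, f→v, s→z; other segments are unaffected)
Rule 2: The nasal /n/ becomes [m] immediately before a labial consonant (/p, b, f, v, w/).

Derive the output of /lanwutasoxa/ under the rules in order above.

lamwudazoxa

Rule 1 (intervocalic voicing): /t/ is a voiceless obstruent between vowels /u/ and /a/, so it voices to [d]. /s/ is a voiceless obstruent between vowels /a/ and /o/, so it voices to [z]. /lanwutasoxa/ → lanwudazoxa.
Rule 2 (nasal place assimilation): /n/ precedes the labial consonant /w/, so it assimilates in place to [m]. /lanwudazoxa/ → lamwudazoxa.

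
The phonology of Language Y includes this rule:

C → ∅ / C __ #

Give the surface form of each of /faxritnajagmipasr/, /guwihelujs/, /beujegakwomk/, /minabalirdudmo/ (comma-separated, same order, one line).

faxritnajagmipas, guwiheluj, beujegakwom, minabalirdudmo

/faxritnajagmipasr/: /r/ is the second consonant of a word-final cluster /sr/, so it deletes. → [faxritnajagmipas].
/guwihelujs/: /s/ is the second consonant of a word-final cluster /js/, so it deletes. → [guwiheluj].
/beujegakwomk/: /k/ is the second consonant of a word-final cluster /mk/, so it deletes. → [beujegakwom].
/minabalirdudmo/: the rule's environment is not met; surfaces unchanged as [minabalirdudmo].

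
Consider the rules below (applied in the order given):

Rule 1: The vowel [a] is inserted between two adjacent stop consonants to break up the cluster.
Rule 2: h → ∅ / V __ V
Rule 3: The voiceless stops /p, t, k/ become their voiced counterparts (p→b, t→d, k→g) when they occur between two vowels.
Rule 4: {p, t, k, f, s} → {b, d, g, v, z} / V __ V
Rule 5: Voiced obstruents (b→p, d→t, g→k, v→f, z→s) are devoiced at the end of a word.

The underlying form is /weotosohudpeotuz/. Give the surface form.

Rule 1 (stop-cluster a-epenthesis): /d/ and /p/ form a stop–stop cluster, so [a] is inserted between them. /weotosohudpeotuz/ → weotosohudapeotuz.
Rule 2 (intervocalic h-deletion): /h/ occurs between vowels /o/ and /u/, so it deletes. /weotosohudapeotuz/ → weotosoudapeotuz.
Rule 3 (intervocalic voicing): /t/ is a voiceless stop between vowels /o/ and /o/, so it voices to [d]. /p/ is a voiceless stop between vowels /a/ and /e/, so it voices to [b]. /t/ is a voiceless stop between vowels /o/ and /u/, so it voices to [d]. /weotosoudapeotuz/ → weodosoudabeoduz.
Rule 4 (intervocalic voicing): /s/ is a voiceless obstruent between vowels /o/ and /o/, so it voices to [z]. /weodosoudabeoduz/ → weodozoudabeoduz.
Rule 5 (final devoicing): /z/ is a voiced obstruent in word-final position, so it devoices to [s]. /weodozoudabeoduz/ → weodozoudabeodus.

weodozoudabeodus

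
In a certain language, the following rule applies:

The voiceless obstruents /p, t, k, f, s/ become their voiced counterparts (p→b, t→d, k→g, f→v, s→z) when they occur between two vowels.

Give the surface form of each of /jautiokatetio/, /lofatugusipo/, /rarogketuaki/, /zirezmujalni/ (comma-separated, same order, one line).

/jautiokatetio/: /t/ is a voiceless obstruent between vowels /u/ and /i/, so it voices to [d]. /k/ is a voiceless obstruent between vowels /o/ and /a/, so it voices to [g]. /t/ is a voiceless obstruent between vowels /a/ and /e/, so it voices to [d]. /t/ is a voiceless obstruent between vowels /e/ and /i/, so it voices to [d]. → [jaudiogadedio].
/lofatugusipo/: /f/ is a voiceless obstruent between vowels /o/ and /a/, so it voices to [v]. /t/ is a voiceless obstruent between vowels /a/ and /u/, so it voices to [d]. /s/ is a voiceless obstruent between vowels /u/ and /i/, so it voices to [z]. /p/ is a voiceless obstruent between vowels /i/ and /o/, so it voices to [b]. → [lovaduguzibo].
/rarogketuaki/: /t/ is a voiceless obstruent between vowels /e/ and /u/, so it voices to [d]. /k/ is a voiceless obstruent between vowels /a/ and /i/, so it voices to [g]. → [rarogkeduagi].
/zirezmujalni/: the rule's environment is not met; surfaces unchanged as [zirezmujalni].

jaudiogadedio, lovaduguzibo, rarogkeduagi, zirezmujalni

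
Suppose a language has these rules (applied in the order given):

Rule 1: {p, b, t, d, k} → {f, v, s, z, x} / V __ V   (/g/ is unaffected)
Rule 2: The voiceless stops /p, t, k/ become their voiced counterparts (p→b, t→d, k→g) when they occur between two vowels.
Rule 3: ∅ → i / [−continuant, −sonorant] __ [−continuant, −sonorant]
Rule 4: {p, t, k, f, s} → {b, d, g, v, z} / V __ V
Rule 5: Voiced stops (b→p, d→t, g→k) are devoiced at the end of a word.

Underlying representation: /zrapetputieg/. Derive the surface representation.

zravedibuziek

Rule 1 (intervocalic spirantization): /p/ is a stop between vowels /a/ and /e/, so it spirantizes to the fricative [f]. /t/ is a stop between vowels /u/ and /i/, so it spirantizes to the fricative [s]. /zrapetputieg/ → zrafetpusieg.
Rule 2 (intervocalic voicing): no segment meets the environment; /zrafetpusieg/ is unchanged.
Rule 3 (stop-cluster i-epenthesis): /t/ and /p/ form a stop–stop cluster, so [i] is inserted between them. /zrafetpusieg/ → zrafetipusieg.
Rule 4 (intervocalic voicing): /f/ is a voiceless obstruent between vowels /a/ and /e/, so it voices to [v]. /t/ is a voiceless obstruent between vowels /e/ and /i/, so it voices to [d]. /p/ is a voiceless obstruent between vowels /i/ and /u/, so it voices to [b]. /s/ is a voiceless obstruent between vowels /u/ and /i/, so it voices to [z]. /zrafetipusieg/ → zravedibuzieg.
Rule 5 (final devoicing): /g/ is a voiced stop in word-final position, so it devoices to [k]. /zravedibuzieg/ → zravedibuziek.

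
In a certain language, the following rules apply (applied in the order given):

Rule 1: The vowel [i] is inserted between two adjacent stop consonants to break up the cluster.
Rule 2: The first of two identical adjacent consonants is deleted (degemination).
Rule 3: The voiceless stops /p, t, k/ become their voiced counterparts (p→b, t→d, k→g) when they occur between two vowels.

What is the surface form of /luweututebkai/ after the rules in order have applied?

luweududebigai

Rule 1 (stop-cluster i-epenthesis): /b/ and /k/ form a stop–stop cluster, so [i] is inserted between them. /luweututebkai/ → luweututebikai.
Rule 2 (degemination): no segment meets the environment; /luweututebikai/ is unchanged.
Rule 3 (intervocalic voicing): /t/ is a voiceless stop between vowels /u/ and /u/, so it voices to [d]. /t/ is a voiceless stop between vowels /u/ and /e/, so it voices to [d]. /k/ is a voiceless stop between vowels /i/ and /a/, so it voices to [g]. /luweututebikai/ → luweududebigai.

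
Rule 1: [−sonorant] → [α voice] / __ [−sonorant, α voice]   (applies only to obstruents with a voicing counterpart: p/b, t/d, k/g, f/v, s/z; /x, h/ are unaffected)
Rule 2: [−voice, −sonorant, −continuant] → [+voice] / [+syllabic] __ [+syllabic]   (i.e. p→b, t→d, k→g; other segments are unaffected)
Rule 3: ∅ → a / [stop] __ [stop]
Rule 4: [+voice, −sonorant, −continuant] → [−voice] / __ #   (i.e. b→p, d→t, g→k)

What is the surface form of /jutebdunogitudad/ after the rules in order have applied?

Rule 1 (regressive voicing assimilation): no segment meets the environment; /jutebdunogitudad/ is unchanged.
Rule 2 (intervocalic voicing): /t/ is a voiceless stop between vowels /u/ and /e/, so it voices to [d]. /t/ is a voiceless stop between vowels /i/ and /u/, so it voices to [d]. /jutebdunogitudad/ → judebdunogidudad.
Rule 3 (stop-cluster a-epenthesis): /b/ and /d/ form a stop–stop cluster, so [a] is inserted between them. /judebdunogidudad/ → judebadunogidudad.
Rule 4 (final devoicing): /d/ is a voiced stop in word-final position, so it devoices to [t]. /judebadunogidudad/ → judebadunogidudat.

judebadunogidudat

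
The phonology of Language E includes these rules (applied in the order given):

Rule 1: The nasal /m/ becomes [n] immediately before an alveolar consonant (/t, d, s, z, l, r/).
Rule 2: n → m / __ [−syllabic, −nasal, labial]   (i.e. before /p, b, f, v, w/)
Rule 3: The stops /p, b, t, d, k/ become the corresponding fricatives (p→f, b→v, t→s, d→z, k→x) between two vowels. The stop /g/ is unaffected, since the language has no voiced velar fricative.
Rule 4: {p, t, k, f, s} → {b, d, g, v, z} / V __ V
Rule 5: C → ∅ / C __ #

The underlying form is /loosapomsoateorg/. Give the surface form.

loozavonsoazeor

Rule 1 (nasal place assimilation): /m/ precedes the alveolar consonant /s/, so it assimilates in place to [n]. /loosapomsoateorg/ → loosaponsoateorg.
Rule 2 (nasal place assimilation): no segment meets the environment; /loosaponsoateorg/ is unchanged.
Rule 3 (intervocalic spirantization): /p/ is a stop between vowels /a/ and /o/, so it spirantizes to the fricative [f]. /t/ is a stop between vowels /a/ and /e/, so it spirantizes to the fricative [s]. /loosaponsoateorg/ → loosafonsoaseorg.
Rule 4 (intervocalic voicing): /s/ is a voiceless obstruent between vowels /o/ and /a/, so it voices to [z]. /f/ is a voiceless obstruent between vowels /a/ and /o/, so it voices to [v]. /s/ is a voiceless obstruent between vowels /a/ and /e/, so it voices to [z]. /loosafonsoaseorg/ → loozavonsoazeorg.
Rule 5 (final cluster simplification): /g/ is the second consonant of a word-final cluster /rg/, so it deletes. /loozavonsoazeorg/ → loozavonsoazeor.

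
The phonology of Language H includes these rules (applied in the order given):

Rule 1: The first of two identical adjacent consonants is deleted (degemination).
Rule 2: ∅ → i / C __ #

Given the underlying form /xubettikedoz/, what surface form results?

xubetikedozi

Rule 1 (degemination): /tt/ is a geminate; the first /t/ deletes. /xubettikedoz/ → xubetikedoz.
Rule 2 (final i-epenthesis): the form ends in the consonant /z/, so [i] is inserted word-finally. /xubetikedoz/ → xubetikedozi.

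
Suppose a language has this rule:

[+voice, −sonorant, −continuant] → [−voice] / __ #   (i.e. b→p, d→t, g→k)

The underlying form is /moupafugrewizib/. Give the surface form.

Scanning /moupafugrewizib/: /g/ at position 8 is not in the conditioning environment; /b/ is a voiced stop in word-final position, so it devoices to [p].
Result: [moupafugrewizip].

moupafugrewizip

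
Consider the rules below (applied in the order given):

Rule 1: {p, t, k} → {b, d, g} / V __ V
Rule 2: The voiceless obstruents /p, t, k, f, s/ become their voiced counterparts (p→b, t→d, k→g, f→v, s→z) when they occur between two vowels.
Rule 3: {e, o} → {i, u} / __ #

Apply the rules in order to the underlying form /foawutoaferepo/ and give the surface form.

foawudoaverebu

Rule 1 (intervocalic voicing): /t/ is a voiceless stop between vowels /u/ and /o/, so it voices to [d]. /p/ is a voiceless stop between vowels /e/ and /o/, so it voices to [b]. /foawutoaferepo/ → foawudoaferebo.
Rule 2 (intervocalic voicing): /f/ is a voiceless obstruent between vowels /a/ and /e/, so it voices to [v]. /foawudoaferebo/ → foawudoaverebo.
Rule 3 (final vowel raising): /o/ is a mid vowel in word-final position, so it raises to [u]. /foawudoaverebo/ → foawudoaverebu.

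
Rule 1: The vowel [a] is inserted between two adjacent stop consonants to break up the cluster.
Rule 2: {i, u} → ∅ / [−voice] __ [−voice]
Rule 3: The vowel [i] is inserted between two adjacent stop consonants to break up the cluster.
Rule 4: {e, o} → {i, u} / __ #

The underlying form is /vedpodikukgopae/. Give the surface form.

Rule 1 (stop-cluster a-epenthesis): /d/ and /p/ form a stop–stop cluster, so [a] is inserted between them. /k/ and /g/ form a stop–stop cluster, so [a] is inserted between them. /vedpodikukgopae/ → vedapodikukagopae.
Rule 2 (high vowel syncope): /u/ is a high vowel flanked by voiceless consonants /k/ and /k/, so it deletes. /vedapodikukagopae/ → vedapodikkagopae.
Rule 3 (stop-cluster i-epenthesis): /k/ and /k/ form a stop–stop cluster, so [i] is inserted between them. /vedapodikkagopae/ → vedapodikikagopae.
Rule 4 (final vowel raising): /e/ is a mid vowel in word-final position, so it raises to [i]. /vedapodikikagopae/ → vedapodikikagopai.

vedapodikikagopai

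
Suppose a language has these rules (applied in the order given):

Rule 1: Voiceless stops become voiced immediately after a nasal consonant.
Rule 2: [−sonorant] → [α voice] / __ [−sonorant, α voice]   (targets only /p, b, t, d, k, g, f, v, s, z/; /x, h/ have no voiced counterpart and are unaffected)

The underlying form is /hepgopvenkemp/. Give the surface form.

Rule 1 (post-nasal voicing): /k/ is a voiceless stop immediately after the nasal /n/, so it voices to [g]. /p/ is a voiceless stop immediately after the nasal /m/, so it voices to [b]. /hepgopvenkemp/ → hepgopvengemb.
Rule 2 (regressive voicing assimilation): /p/ precedes the voiced obstruent /g/, so it voices to [b] by assimilation. /p/ precedes the voiced obstruent /v/, so it voices to [b] by assimilation. /hepgopvengemb/ → hebgobvengemb.

hebgobvengemb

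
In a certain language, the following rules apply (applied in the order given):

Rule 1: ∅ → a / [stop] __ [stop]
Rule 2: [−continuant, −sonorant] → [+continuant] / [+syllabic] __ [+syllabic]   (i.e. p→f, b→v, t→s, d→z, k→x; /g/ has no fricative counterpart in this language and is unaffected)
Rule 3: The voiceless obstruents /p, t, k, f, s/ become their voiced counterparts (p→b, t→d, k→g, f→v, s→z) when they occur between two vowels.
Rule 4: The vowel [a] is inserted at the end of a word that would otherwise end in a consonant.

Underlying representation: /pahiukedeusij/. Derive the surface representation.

Rule 1 (stop-cluster a-epenthesis): no segment meets the environment; /pahiukedeusij/ is unchanged.
Rule 2 (intervocalic spirantization): /k/ is a stop between vowels /u/ and /e/, so it spirantizes to the fricative [x]. /d/ is a stop between vowels /e/ and /e/, so it spirantizes to the fricative [z]. /pahiukedeusij/ → pahiuxezeusij.
Rule 3 (intervocalic voicing): /s/ is a voiceless obstruent between vowels /u/ and /i/, so it voices to [z]. /pahiuxezeusij/ → pahiuxezeuzij.
Rule 4 (final a-epenthesis): the form ends in the consonant /j/, so [a] is inserted word-finally. /pahiuxezeuzij/ → pahiuxezeuzija.

pahiuxezeuzija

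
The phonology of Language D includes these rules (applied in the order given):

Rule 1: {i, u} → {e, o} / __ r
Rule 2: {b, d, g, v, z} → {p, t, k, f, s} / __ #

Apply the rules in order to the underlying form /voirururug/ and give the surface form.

Rule 1 (pre-rhotic lowering): /i/ is a high vowel immediately before /r/, so it lowers to [e]. /u/ is a high vowel immediately before /r/, so it lowers to [o]. /u/ is a high vowel immediately before /r/, so it lowers to [o]. /voirururug/ → voerororug.
Rule 2 (final devoicing): /g/ is a voiced obstruent in word-final position, so it devoices to [k]. /voerororug/ → voerororuk.

voerororuk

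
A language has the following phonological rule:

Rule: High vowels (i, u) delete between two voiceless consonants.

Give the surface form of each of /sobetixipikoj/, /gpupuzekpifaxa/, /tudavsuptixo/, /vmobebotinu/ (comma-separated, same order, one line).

/sobetixipikoj/: /i/ is a high vowel flanked by voiceless consonants /t/ and /x/, so it deletes. /i/ is a high vowel flanked by voiceless consonants /x/ and /p/, so it deletes. /i/ is a high vowel flanked by voiceless consonants /p/ and /k/, so it deletes. → [sobetxpkoj].
/gpupuzekpifaxa/: /u/ is a high vowel flanked by voiceless consonants /p/ and /p/, so it deletes. /i/ is a high vowel flanked by voiceless consonants /p/ and /f/, so it deletes. → [gppuzekpfaxa].
/tudavsuptixo/: /u/ is a high vowel flanked by voiceless consonants /s/ and /p/, so it deletes. /i/ is a high vowel flanked by voiceless consonants /t/ and /x/, so it deletes. → [tudavsptxo].
/vmobebotinu/: the rule's environment is not met; surfaces unchanged as [vmobebotinu].

sobetxpkoj, gppuzekpfaxa, tudavsptxo, vmobebotinu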